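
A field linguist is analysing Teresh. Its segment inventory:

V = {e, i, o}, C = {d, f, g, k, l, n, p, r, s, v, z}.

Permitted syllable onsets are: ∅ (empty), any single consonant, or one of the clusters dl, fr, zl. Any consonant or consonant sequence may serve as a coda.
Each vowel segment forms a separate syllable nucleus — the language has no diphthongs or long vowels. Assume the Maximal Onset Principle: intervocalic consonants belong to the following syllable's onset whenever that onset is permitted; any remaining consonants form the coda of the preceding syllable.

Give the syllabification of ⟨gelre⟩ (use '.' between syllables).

gel.re

The vowels are e, e — 2 nuclei, so 2 syllables.
V1 /e/ – V2 /e/: cluster /lr/ — the longest permitted-onset suffix is /r/; onset = /r/, preceding coda = /l/.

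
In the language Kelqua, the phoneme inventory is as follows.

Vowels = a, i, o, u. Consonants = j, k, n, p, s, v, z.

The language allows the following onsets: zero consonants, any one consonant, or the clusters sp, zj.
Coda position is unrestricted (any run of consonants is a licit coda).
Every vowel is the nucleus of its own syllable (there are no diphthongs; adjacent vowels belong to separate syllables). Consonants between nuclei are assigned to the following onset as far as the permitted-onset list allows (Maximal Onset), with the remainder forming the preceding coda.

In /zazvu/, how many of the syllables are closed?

The vowels are a, u — 2 nuclei, so 2 syllables.
σ1/σ2 boundary: /zv/ splits as /z/ + /v/ (/v/ is the longest suffix that is a licit onset).
Syllabification: zaz.vu.
Classifying each syllable: /zaz/ (closed), /vu/ (open).
Closed syllables: 1.

1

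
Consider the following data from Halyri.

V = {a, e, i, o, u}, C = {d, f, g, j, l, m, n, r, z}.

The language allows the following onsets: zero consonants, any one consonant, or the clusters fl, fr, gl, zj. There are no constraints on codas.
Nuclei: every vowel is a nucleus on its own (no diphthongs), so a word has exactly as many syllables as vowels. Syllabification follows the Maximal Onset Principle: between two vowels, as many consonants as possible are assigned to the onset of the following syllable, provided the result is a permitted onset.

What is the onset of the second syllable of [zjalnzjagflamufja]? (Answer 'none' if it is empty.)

The vowels are a, a, a, u, a — 5 nuclei, so 5 syllables.
Between /a/ (V1) and /a/ (V2): cluster /lnzj/ — the longest permitted-onset suffix is /zj/; onset = /zj/, preceding coda = /ln/.
Between /a/ (V2) and /a/ (V3): cluster /gfl/ — the longest permitted-onset suffix is /fl/; onset = /fl/, preceding coda = /g/.
Between /a/ (V3) and /u/ (V4): just /m/ — single C goes to the following onset.
Between /u/ (V4) and /a/ (V5): /fj/; trying suffixes from longest down, /j/ is the first permitted one, so coda /f/ | onset /j/.
Result: zjaln.zjag.fla.muf.ja.
Syllable 2 is /zjag/: onset /zj/, nucleus /a/, coda /g/.

zj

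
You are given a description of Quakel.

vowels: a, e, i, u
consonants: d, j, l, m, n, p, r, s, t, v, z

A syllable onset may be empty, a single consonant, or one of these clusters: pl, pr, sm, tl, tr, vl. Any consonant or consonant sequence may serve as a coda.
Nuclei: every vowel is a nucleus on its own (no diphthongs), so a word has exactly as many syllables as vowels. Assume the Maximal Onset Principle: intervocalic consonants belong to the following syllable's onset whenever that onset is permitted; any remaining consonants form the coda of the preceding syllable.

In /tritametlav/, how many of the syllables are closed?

Vowels present: i, a, e, a; each is a nucleus, giving 4 syllables.
/i…a/ gap (V1→V2): /t/ is a single consonant, so it becomes the next onset.
/a…e/ gap (V2→V3): just /m/ — single C goes to the following onset.
/e…a/ gap (V3→V4): /tl/ — entire cluster is a permitted onset → onset /tl/, coda ∅.
So the parse is tri.ta.me.tlav.
Classifying each syllable: /tri/ (open), /ta/ (open), /me/ (open), /tlav/ (closed).
Closed syllables: 1.

1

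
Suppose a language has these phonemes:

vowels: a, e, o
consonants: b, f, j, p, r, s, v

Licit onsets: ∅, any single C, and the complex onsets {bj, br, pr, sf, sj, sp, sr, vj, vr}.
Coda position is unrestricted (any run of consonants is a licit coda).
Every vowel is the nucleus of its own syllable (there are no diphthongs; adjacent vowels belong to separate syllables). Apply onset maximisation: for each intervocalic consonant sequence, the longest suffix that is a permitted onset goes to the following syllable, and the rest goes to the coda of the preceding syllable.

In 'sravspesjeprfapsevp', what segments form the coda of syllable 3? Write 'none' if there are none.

pr

The vowels are a, e, e, a, e — 5 nuclei, so 5 syllables.
σ1/σ2 boundary: cluster /vsp/ — the longest permitted-onset suffix is /sp/; onset = /sp/, preceding coda = /v/.
σ2/σ3 boundary: /sj/ is a licit onset in full, so it all attaches to the next syllable.
σ3/σ4 boundary: /prf/; trying suffixes from longest down, /f/ is the first permitted one, so coda /pr/ | onset /f/.
σ4/σ5 boundary: /ps/ splits as /p/ + /s/ (/s/ is the longest suffix that is a licit onset).
Syllabification: srav.spe.sjepr.fap.sevp.
Syllable 3 is /sjepr/: onset /sj/, nucleus /e/, coda /pr/.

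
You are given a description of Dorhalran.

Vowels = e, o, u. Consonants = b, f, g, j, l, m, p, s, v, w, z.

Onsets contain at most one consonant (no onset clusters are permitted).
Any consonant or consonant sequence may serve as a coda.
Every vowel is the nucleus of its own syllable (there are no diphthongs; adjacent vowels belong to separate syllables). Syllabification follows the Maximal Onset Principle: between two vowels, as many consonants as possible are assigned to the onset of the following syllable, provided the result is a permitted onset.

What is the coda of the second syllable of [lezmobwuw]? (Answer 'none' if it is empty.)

Nuclei (vowels): e, o, u → 3 syllables.
V1 /e/ – V2 /o/: cluster /zm/ — the longest permitted-onset suffix is /m/; onset = /m/, preceding coda = /z/.
V2 /o/ – V3 /u/: cluster /bw/ — the longest permitted-onset suffix is /w/; onset = /w/, preceding coda = /b/.
Result: lez.mob.wuw.
Syllable 2 is /mob/: onset /m/, nucleus /o/, coda /b/.

b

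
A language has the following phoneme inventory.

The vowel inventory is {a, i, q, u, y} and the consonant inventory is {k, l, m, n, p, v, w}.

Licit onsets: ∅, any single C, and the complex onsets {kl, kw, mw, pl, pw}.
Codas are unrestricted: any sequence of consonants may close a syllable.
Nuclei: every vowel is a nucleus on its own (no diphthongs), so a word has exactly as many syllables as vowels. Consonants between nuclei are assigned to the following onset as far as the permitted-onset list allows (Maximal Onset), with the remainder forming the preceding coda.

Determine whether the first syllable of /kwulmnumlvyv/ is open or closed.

closed

Nuclei (vowels): u, u, y → 3 syllables.
/u…u/ gap (V1→V2): /lmn/; trying suffixes from longest down, /n/ is the first permitted one, so coda /lm/ | onset /n/.
/u…y/ gap (V2→V3): /mlv/ — longest licit onset from the right is /v/, leaving /ml/ as coda.
Putting it together: kwulm.numl.vyv.
Syllable 1 is /kwulm/ with coda /lm/, so it is closed.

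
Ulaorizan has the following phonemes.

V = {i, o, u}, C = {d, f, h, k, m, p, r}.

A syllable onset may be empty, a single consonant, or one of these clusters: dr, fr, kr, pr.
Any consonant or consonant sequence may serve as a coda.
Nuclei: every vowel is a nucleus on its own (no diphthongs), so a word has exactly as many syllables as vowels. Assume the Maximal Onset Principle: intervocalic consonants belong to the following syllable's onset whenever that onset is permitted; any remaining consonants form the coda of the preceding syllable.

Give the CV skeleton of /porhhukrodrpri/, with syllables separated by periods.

CVCC.CV.CCVCC.CCV

The vowels are o, u, o, i — 4 nuclei, so 4 syllables.
Between /o/ (V1) and /u/ (V2): /rhh/ — longest licit onset from the right is /h/, leaving /rh/ as coda.
Between /u/ (V2) and /o/ (V3): /kr/ is a licit onset in full, so it all attaches to the next syllable.
Between /o/ (V3) and /i/ (V4): /drpr/; trying suffixes from longest down, /pr/ is the first permitted one, so coda /dr/ | onset /pr/.
So the parse is porh.hu.krodr.pri.
Mapping each syllable to C/V: /porh/ → CVCC, /hu/ → CV, /krodr/ → CCVCC, /pri/ → CCV.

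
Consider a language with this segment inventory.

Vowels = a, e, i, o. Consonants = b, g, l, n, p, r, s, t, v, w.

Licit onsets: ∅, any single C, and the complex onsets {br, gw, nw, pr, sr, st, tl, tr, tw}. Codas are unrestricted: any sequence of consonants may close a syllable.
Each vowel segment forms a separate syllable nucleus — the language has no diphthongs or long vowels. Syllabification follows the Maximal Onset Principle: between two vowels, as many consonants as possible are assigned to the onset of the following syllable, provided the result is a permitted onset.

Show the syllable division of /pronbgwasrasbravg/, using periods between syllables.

pronb.gwa.sras.bravg

The vowels are o, a, a, a — 4 nuclei, so 4 syllables.
V1 /o/ – V2 /a/: cluster /nbgw/ — the longest permitted-onset suffix is /gw/; onset = /gw/, preceding coda = /nb/.
V2 /a/ – V3 /a/: cluster /sr/ — /sr/ is itself a permitted onset, so the whole cluster goes right; preceding coda = ∅.
V3 /a/ – V4 /a/: cluster /sbr/ — the longest permitted-onset suffix is /br/; onset = /br/, preceding coda = /s/.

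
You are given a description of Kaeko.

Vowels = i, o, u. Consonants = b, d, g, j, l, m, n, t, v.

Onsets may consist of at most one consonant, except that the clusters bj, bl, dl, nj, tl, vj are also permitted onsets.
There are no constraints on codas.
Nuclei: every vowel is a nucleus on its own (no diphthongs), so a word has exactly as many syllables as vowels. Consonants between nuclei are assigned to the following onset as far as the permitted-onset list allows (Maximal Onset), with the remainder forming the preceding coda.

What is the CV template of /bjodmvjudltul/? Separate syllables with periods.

CCVCC.CCVCC.CVC

The vowels are o, u, u — 3 nuclei, so 3 syllables.
Between /o/ (V1) and /u/ (V2): /dmvj/ splits as /dm/ + /vj/ (/vj/ is the longest suffix that is a licit onset).
Between /u/ (V2) and /u/ (V3): cluster /dlt/ — the longest permitted-onset suffix is /t/; onset = /t/, preceding coda = /dl/.
Putting it together: bjodm.vjudl.tul.
Mapping each syllable to C/V: /bjodm/ → CCVCC, /vjudl/ → CCVCC, /tul/ → CVC.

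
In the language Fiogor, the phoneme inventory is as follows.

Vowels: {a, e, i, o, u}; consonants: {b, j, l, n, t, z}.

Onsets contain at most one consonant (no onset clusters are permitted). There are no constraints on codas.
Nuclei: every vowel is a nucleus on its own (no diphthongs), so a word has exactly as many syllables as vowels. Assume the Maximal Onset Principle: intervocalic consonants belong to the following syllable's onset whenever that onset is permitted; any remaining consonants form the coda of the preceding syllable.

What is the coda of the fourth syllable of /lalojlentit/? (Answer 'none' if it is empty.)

t

The vowels are a, o, e, i — 4 nuclei, so 4 syllables.
Between /a/ (V1) and /o/ (V2): /l/ → onset of the next syllable (single consonants are always licit onsets).
Between /o/ (V2) and /e/ (V3): /jl/ splits as /j/ + /l/ (/l/ is the longest suffix that is a licit onset).
Between /e/ (V3) and /i/ (V4): /nt/ splits as /n/ + /t/ (/t/ is the longest suffix that is a licit onset).
Putting it together: la.loj.len.tit.
Syllable 4 is /tit/: onset /t/, nucleus /i/, coda /t/.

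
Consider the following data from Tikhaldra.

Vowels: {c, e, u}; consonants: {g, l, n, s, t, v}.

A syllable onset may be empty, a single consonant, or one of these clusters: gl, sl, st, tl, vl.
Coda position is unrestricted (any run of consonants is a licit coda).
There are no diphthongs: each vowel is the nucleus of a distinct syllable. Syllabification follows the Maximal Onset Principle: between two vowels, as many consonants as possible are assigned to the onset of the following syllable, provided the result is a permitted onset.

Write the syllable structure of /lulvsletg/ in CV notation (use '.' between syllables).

Vowels present: u, e; each is a nucleus, giving 2 syllables.
σ1/σ2 boundary: cluster /lvsl/ — the longest permitted-onset suffix is /sl/; onset = /sl/, preceding coda = /lv/.
Result: lulv.sletg.
Mapping each syllable to C/V: /lulv/ → CVCC, /sletg/ → CCVCC.

CVCC.CCVCC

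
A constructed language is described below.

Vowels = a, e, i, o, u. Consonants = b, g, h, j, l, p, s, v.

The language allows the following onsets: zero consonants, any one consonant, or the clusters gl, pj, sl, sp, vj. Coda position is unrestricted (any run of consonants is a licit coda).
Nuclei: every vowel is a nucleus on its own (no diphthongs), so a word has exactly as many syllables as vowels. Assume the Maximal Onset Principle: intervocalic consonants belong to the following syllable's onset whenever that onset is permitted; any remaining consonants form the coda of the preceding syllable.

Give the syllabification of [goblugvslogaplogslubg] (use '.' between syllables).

gob.lugv.slo.gap.log.slubg

Vowels present: o, u, o, a, o, u; each is a nucleus, giving 6 syllables.
σ1/σ2 boundary: /bl/; trying suffixes from longest down, /l/ is the first permitted one, so coda /b/ | onset /l/.
σ2/σ3 boundary: cluster /gvsl/ — the longest permitted-onset suffix is /sl/; onset = /sl/, preceding coda = /gv/.
σ3/σ4 boundary: /g/ is a single consonant, so it becomes the next onset.
σ4/σ5 boundary: /pl/ splits as /p/ + /l/ (/l/ is the longest suffix that is a licit onset).
σ5/σ6 boundary: /gsl/; trying suffixes from longest down, /sl/ is the first permitted one, so coda /g/ | onset /sl/.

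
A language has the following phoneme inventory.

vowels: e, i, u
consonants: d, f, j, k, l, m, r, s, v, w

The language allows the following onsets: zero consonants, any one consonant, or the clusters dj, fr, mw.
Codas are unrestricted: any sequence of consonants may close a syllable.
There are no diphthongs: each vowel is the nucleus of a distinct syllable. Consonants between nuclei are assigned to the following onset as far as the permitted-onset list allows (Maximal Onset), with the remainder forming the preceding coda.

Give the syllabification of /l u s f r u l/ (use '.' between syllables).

Vowels present: u, u; each is a nucleus, giving 2 syllables.
σ1/σ2 boundary: cluster /sfr/ — the longest permitted-onset suffix is /fr/; onset = /fr/, preceding coda = /s/.

lus.frul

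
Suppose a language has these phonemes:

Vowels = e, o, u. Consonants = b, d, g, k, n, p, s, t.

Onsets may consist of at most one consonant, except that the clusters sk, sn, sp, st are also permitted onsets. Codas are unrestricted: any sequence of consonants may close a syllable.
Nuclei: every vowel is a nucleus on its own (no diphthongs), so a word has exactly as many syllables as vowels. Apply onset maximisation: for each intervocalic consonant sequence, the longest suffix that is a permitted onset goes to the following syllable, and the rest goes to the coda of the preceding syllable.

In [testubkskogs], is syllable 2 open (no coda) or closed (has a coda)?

Vowels present: e, u, o; each is a nucleus, giving 3 syllables.
σ1/σ2 boundary: /st/ — entire cluster is a permitted onset → onset /st/, coda ∅.
σ2/σ3 boundary: /bksk/; trying suffixes from longest down, /sk/ is the first permitted one, so coda /bk/ | onset /sk/.
Putting it together: te.stubk.skogs.
Syllable 2 is /stubk/ with coda /bk/, so it is closed.

closed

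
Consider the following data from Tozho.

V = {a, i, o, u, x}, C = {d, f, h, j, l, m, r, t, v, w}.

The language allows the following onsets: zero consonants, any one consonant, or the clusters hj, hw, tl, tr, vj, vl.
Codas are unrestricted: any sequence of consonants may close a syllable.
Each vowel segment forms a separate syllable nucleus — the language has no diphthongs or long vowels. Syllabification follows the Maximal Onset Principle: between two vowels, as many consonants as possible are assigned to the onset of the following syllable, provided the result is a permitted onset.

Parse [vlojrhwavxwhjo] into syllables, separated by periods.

Nuclei (vowels): o, a, x, o → 4 syllables.
σ1/σ2 boundary: /jrhw/; trying suffixes from longest down, /hw/ is the first permitted one, so coda /jr/ | onset /hw/.
σ2/σ3 boundary: /v/ → onset of the next syllable (single consonants are always licit onsets).
σ3/σ4 boundary: cluster /whj/ — the longest permitted-onset suffix is /hj/; onset = /hj/, preceding coda = /w/.

vlojr.hwa.vxw.hjo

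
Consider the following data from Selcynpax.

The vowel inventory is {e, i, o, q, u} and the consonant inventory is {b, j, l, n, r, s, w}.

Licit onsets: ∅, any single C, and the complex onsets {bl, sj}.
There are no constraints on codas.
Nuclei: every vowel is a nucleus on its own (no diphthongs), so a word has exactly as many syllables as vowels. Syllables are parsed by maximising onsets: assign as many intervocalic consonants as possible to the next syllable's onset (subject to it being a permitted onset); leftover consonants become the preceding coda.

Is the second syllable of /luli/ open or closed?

open

Nuclei (vowels): u, i → 2 syllables.
/u…i/ gap (V1→V2): /l/ is a single consonant, so it becomes the next onset.
Result: lu.li.
Syllable 2 is /li/; it ends in its nucleus with no coda, so it is open.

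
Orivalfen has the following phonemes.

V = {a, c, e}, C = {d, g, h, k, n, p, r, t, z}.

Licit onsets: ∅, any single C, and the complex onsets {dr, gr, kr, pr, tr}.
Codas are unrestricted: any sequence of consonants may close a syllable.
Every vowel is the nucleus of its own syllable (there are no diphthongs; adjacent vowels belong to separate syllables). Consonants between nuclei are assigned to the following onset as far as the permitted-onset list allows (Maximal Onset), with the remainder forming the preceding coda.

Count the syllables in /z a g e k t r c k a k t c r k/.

5

Nuclei (vowels): a, e, c, a, c → 5 syllables.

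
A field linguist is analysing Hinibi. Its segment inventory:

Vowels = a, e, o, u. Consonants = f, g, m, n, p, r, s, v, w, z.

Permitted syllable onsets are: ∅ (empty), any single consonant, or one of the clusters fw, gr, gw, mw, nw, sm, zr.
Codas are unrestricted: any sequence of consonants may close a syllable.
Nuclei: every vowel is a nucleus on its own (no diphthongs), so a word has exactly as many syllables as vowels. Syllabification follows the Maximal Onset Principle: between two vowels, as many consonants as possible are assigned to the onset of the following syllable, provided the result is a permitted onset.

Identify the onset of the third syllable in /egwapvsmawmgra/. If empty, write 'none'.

sm

Vowels present: e, a, a, a; each is a nucleus, giving 4 syllables.
V1 /e/ – V2 /a/: /gw/ is a licit onset in full, so it all attaches to the next syllable.
V2 /a/ – V3 /a/: /pvsm/; trying suffixes from longest down, /sm/ is the first permitted one, so coda /pv/ | onset /sm/.
V3 /a/ – V4 /a/: /wmgr/ splits as /wm/ + /gr/ (/gr/ is the longest suffix that is a licit onset).
So the parse is e.gwapv.smawm.gra.
Syllable 3 is /smawm/: onset /sm/, nucleus /a/, coda /wm/.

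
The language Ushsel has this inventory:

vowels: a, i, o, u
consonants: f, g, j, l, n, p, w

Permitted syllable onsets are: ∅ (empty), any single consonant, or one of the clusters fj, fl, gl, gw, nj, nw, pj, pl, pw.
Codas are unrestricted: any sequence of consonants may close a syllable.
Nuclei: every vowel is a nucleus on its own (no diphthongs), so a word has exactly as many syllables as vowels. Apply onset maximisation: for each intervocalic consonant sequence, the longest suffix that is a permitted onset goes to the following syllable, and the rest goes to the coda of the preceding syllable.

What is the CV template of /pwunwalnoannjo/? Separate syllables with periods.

CCV.CCVC.CV.VC.CCV

Vowels present: u, a, o, a, o; each is a nucleus, giving 5 syllables.
σ1/σ2 boundary: /nw/ is a licit onset in full, so it all attaches to the next syllable.
σ2/σ3 boundary: /ln/; trying suffixes from longest down, /n/ is the first permitted one, so coda /l/ | onset /n/.
σ3/σ4 boundary: no consonants, so the boundary falls immediately after /o/.
σ4/σ5 boundary: /nnj/ — longest licit onset from the right is /nj/, leaving /n/ as coda.
Result: pwu.nwal.no.an.njo.
Mapping each syllable to C/V: /pwu/ → CCV, /nwal/ → CCVC, /no/ → CV, /an/ → VC, /njo/ → CCV.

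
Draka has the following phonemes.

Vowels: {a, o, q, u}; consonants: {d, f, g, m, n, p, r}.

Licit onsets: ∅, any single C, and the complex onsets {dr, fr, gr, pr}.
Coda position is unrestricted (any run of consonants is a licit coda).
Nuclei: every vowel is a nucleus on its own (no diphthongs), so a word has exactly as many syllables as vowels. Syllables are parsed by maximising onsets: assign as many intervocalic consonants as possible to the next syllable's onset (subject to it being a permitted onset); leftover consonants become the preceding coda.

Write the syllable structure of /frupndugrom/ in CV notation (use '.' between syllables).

CCVCC.CV.CCVC

The vowels are u, u, o — 3 nuclei, so 3 syllables.
/u…u/ gap (V1→V2): /pnd/ — longest licit onset from the right is /d/, leaving /pn/ as coda.
/u…o/ gap (V2→V3): cluster /gr/ — /gr/ is itself a permitted onset, so the whole cluster goes right; preceding coda = ∅.
So the parse is frupn.du.grom.
Mapping each syllable to C/V: /frupn/ → CCVCC, /du/ → CV, /grom/ → CCVC.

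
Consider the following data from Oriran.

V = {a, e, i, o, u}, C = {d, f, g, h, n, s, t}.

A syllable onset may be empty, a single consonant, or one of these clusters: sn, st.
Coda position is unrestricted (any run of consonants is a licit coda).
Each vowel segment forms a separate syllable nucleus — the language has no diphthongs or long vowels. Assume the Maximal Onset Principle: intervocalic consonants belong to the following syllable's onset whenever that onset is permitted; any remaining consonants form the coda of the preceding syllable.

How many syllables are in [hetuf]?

Nuclei (vowels): e, u → 2 syllables.

2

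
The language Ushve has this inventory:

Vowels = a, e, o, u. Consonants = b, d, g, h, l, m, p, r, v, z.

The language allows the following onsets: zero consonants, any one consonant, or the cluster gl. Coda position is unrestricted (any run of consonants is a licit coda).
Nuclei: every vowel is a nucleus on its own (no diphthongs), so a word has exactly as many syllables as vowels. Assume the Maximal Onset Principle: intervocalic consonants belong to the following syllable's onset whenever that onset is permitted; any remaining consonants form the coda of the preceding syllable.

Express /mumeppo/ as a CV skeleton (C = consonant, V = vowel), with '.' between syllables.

CV.CVC.CV

The vowels are u, e, o — 3 nuclei, so 3 syllables.
σ1/σ2 boundary: just /m/ — single C goes to the following onset.
σ2/σ3 boundary: /pp/ — longest licit onset from the right is /p/, leaving /p/ as coda.
Syllabification: mu.mep.po.
Mapping each syllable to C/V: /mu/ → CV, /mep/ → CVC, /po/ → CV.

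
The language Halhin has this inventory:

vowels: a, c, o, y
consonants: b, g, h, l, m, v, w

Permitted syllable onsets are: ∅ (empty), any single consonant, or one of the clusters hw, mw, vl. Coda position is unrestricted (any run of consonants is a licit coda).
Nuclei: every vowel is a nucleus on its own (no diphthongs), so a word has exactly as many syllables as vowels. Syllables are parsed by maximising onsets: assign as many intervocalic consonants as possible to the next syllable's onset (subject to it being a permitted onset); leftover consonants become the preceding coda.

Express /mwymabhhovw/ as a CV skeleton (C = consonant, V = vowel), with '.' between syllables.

CCV.CVCC.CVCC

Vowels present: y, a, o; each is a nucleus, giving 3 syllables.
V1 /y/ – V2 /a/: /m/ is a single consonant, so it becomes the next onset.
V2 /a/ – V3 /o/: /bhh/ — longest licit onset from the right is /h/, leaving /bh/ as coda.
Result: mwy.mabh.hovw.
Mapping each syllable to C/V: /mwy/ → CCV, /mabh/ → CVCC, /hovw/ → CVCC.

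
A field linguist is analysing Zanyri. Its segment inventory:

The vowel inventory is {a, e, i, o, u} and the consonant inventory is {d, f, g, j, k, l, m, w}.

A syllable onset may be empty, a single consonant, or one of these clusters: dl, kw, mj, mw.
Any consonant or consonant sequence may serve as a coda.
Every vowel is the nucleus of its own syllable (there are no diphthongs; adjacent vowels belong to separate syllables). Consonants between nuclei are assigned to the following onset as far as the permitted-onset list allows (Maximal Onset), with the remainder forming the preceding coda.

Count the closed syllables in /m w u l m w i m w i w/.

Nuclei (vowels): u, i, i → 3 syllables.
σ1/σ2 boundary: /lmw/ splits as /l/ + /mw/ (/mw/ is the longest suffix that is a licit onset).
σ2/σ3 boundary: /mw/ is a licit onset in full, so it all attaches to the next syllable.
Result: mwul.mwi.mwiw.
Classifying each syllable: /mwul/ (closed), /mwi/ (open), /mwiw/ (closed).
Closed syllables: 2.

2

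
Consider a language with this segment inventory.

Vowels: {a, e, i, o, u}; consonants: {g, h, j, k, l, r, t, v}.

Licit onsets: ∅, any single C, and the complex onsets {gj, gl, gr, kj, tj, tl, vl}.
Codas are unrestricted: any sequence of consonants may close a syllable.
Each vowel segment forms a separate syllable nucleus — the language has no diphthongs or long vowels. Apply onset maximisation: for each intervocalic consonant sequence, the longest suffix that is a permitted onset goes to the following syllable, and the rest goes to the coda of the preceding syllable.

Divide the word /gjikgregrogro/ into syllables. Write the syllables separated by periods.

gjik.gre.gro.gro

The vowels are i, e, o, o — 4 nuclei, so 4 syllables.
Between /i/ (V1) and /e/ (V2): /kgr/ splits as /k/ + /gr/ (/gr/ is the longest suffix that is a licit onset).
Between /e/ (V2) and /o/ (V3): /gr/ is a licit onset in full, so it all attaches to the next syllable.
Between /o/ (V3) and /o/ (V4): /gr/ — entire cluster is a permitted onset → onset /gr/, coda ∅.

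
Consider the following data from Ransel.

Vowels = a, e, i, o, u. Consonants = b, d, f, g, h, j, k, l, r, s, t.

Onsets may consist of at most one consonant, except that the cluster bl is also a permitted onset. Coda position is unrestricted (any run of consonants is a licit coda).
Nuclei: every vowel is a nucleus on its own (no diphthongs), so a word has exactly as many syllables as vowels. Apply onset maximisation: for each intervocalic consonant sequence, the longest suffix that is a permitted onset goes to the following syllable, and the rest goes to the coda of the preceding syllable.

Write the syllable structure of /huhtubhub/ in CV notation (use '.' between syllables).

Nuclei (vowels): u, u, u → 3 syllables.
V1 /u/ – V2 /u/: /ht/ — longest licit onset from the right is /t/, leaving /h/ as coda.
V2 /u/ – V3 /u/: /bh/ — longest licit onset from the right is /h/, leaving /b/ as coda.
Syllabification: huh.tub.hub.
Mapping each syllable to C/V: /huh/ → CVC, /tub/ → CVC, /hub/ → CVC.

CVC.CVC.CVC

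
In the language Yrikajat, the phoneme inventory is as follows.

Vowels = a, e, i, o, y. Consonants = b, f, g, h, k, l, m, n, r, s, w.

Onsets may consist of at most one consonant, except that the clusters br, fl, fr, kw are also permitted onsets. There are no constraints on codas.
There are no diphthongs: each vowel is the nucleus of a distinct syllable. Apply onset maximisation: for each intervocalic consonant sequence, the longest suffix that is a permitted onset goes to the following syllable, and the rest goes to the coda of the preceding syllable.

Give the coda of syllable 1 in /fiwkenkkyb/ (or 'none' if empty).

w

Nuclei (vowels): i, e, y → 3 syllables.
/i…e/ gap (V1→V2): /wk/ splits as /w/ + /k/ (/k/ is the longest suffix that is a licit onset).
/e…y/ gap (V2→V3): /nkk/ — longest licit onset from the right is /k/, leaving /nk/ as coda.
So the parse is fiw.kenk.kyb.
Syllable 1 is /fiw/: onset /f/, nucleus /i/, coda /w/.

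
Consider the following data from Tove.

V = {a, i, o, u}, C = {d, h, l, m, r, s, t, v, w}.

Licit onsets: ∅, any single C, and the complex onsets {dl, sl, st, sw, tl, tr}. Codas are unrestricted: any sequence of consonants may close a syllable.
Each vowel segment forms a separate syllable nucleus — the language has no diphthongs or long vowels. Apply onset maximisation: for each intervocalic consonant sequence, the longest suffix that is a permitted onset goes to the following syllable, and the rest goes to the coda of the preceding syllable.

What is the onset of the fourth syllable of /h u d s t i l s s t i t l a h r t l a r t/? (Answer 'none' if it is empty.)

Vowels present: u, i, i, a, a; each is a nucleus, giving 5 syllables.
Between /u/ (V1) and /i/ (V2): cluster /dst/ — the longest permitted-onset suffix is /st/; onset = /st/, preceding coda = /d/.
Between /i/ (V2) and /i/ (V3): cluster /lsst/ — the longest permitted-onset suffix is /st/; onset = /st/, preceding coda = /ls/.
Between /i/ (V3) and /a/ (V4): /tl/ is a licit onset in full, so it all attaches to the next syllable.
Between /a/ (V4) and /a/ (V5): /hrtl/ — longest licit onset from the right is /tl/, leaving /hr/ as coda.
So the parse is hud.stils.sti.tlahr.tlart.
Syllable 4 is /tlahr/: onset /tl/, nucleus /a/, coda /hr/.

tl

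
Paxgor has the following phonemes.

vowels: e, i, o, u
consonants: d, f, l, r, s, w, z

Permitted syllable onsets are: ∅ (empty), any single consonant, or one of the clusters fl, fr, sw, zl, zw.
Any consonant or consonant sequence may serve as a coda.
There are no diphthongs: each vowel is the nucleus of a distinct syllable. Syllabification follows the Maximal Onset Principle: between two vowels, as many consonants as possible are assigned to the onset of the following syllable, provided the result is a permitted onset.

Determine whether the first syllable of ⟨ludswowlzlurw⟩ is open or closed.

closed

Nuclei (vowels): u, o, u → 3 syllables.
Between /u/ (V1) and /o/ (V2): /dsw/ — longest licit onset from the right is /sw/, leaving /d/ as coda.
Between /o/ (V2) and /u/ (V3): /wlzl/ — longest licit onset from the right is /zl/, leaving /wl/ as coda.
Syllabification: lud.swowl.zlurw.
Syllable 1 is /lud/ with coda /d/, so it is closed.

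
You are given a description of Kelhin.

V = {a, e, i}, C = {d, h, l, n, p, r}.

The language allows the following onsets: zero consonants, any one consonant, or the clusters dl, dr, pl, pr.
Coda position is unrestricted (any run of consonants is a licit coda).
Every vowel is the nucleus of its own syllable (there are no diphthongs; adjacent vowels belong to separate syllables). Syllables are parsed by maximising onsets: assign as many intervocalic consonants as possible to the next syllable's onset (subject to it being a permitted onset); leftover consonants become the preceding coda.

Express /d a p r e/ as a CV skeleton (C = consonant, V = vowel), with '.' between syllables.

Nuclei (vowels): a, e → 2 syllables.
/a…e/ gap (V1→V2): cluster /pr/ — /pr/ is itself a permitted onset, so the whole cluster goes right; preceding coda = ∅.
So the parse is da.pre.
Mapping each syllable to C/V: /da/ → CV, /pre/ → CCV.

CV.CCV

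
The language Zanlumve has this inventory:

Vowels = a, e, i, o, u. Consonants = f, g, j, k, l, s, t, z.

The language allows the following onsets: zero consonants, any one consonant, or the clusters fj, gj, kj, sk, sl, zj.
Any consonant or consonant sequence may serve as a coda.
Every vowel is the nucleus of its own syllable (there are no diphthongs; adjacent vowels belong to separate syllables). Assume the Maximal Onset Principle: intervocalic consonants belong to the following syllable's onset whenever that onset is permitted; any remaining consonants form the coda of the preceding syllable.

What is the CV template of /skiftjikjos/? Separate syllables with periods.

The vowels are i, i, o — 3 nuclei, so 3 syllables.
V1 /i/ – V2 /i/: cluster /ftj/ — the longest permitted-onset suffix is /j/; onset = /j/, preceding coda = /ft/.
V2 /i/ – V3 /o/: /kj/ is a licit onset in full, so it all attaches to the next syllable.
Result: skift.ji.kjos.
Mapping each syllable to C/V: /skift/ → CCVCC, /ji/ → CV, /kjos/ → CCVC.

CCVCC.CV.CCVC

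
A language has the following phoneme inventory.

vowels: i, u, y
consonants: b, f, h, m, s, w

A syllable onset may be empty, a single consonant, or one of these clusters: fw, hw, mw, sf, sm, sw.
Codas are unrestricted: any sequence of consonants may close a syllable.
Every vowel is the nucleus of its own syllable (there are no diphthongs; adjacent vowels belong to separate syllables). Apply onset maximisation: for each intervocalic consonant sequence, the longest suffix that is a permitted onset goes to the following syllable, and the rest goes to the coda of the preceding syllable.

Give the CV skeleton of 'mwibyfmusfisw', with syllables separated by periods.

The vowels are i, y, u, i — 4 nuclei, so 4 syllables.
/i…y/ gap (V1→V2): just /b/ — single C goes to the following onset.
/y…u/ gap (V2→V3): /fm/ — longest licit onset from the right is /m/, leaving /f/ as coda.
/u…i/ gap (V3→V4): /sf/ — entire cluster is a permitted onset → onset /sf/, coda ∅.
Putting it together: mwi.byf.mu.sfisw.
Mapping each syllable to C/V: /mwi/ → CCV, /byf/ → CVC, /mu/ → CV, /sfisw/ → CCVCC.

CCV.CVC.CV.CCVCC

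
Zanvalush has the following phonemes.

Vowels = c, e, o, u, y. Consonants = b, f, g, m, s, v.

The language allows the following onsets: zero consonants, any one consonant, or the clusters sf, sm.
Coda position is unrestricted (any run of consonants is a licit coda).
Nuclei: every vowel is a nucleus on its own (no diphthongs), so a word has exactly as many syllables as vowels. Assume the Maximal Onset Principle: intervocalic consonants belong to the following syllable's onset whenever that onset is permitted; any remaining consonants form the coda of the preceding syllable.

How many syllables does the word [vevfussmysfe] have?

Nuclei (vowels): e, u, y, e → 4 syllables.

4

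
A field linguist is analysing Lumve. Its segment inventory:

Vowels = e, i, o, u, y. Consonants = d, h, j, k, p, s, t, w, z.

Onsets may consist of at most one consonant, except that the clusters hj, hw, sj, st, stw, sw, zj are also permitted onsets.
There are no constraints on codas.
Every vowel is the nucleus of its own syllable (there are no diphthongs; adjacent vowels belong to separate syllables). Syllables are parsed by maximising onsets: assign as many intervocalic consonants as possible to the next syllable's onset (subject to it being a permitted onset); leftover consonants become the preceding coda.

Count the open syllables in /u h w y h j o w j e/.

Vowels present: u, y, o, e; each is a nucleus, giving 4 syllables.
Between /u/ (V1) and /y/ (V2): cluster /hw/ — /hw/ is itself a permitted onset, so the whole cluster goes right; preceding coda = ∅.
Between /y/ (V2) and /o/ (V3): /hj/ — entire cluster is a permitted onset → onset /hj/, coda ∅.
Between /o/ (V3) and /e/ (V4): /wj/; trying suffixes from longest down, /j/ is the first permitted one, so coda /w/ | onset /j/.
So the parse is u.hwy.hjow.je.
Classifying each syllable: /u/ (open), /hwy/ (open), /hjow/ (closed), /je/ (open).
Open syllables: 3.

3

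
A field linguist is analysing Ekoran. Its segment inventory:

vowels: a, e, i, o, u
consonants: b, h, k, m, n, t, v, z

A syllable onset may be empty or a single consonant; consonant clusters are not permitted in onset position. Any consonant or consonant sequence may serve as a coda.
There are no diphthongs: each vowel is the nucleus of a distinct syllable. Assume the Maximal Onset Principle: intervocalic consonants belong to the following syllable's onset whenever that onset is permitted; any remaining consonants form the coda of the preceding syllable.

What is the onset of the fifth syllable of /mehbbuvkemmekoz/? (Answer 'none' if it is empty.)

k

Vowels present: e, u, e, e, o; each is a nucleus, giving 5 syllables.
σ1/σ2 boundary: /hbb/ splits as /hb/ + /b/ (/b/ is the longest suffix that is a licit onset).
σ2/σ3 boundary: cluster /vk/ — the longest permitted-onset suffix is /k/; onset = /k/, preceding coda = /v/.
σ3/σ4 boundary: /mm/ splits as /m/ + /m/ (/m/ is the longest suffix that is a licit onset).
σ4/σ5 boundary: /k/ → onset of the next syllable (single consonants are always licit onsets).
Syllabification: mehb.buv.kem.me.koz.
Syllable 5 is /koz/: onset /k/, nucleus /o/, coda /z/.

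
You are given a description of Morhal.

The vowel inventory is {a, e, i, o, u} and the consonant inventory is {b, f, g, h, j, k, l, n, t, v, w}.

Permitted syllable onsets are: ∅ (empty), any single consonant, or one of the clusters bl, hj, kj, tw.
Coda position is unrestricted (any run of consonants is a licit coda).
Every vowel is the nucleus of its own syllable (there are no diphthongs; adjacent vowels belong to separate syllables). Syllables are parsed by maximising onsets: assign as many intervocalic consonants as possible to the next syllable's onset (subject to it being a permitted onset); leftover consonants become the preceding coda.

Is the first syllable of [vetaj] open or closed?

open

Vowels present: e, a; each is a nucleus, giving 2 syllables.
σ1/σ2 boundary: /t/ is a single consonant, so it becomes the next onset.
Syllabification: ve.taj.
Syllable 1 is /ve/; it ends in its nucleus with no coda, so it is open.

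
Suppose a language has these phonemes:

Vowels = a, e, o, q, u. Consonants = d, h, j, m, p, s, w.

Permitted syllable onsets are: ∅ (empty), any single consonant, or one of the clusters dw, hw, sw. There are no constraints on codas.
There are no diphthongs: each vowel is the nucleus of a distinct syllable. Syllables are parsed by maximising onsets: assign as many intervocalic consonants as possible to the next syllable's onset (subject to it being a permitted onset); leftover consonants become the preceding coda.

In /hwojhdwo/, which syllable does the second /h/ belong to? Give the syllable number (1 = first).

The vowels are o, o — 2 nuclei, so 2 syllables.
Between /o/ (V1) and /o/ (V2): cluster /jhdw/ — the longest permitted-onset suffix is /dw/; onset = /dw/, preceding coda = /jh/.
Result: hwojh.dwo.
The second /h/ is in the coda of syllable 1 (/hwojh/).

1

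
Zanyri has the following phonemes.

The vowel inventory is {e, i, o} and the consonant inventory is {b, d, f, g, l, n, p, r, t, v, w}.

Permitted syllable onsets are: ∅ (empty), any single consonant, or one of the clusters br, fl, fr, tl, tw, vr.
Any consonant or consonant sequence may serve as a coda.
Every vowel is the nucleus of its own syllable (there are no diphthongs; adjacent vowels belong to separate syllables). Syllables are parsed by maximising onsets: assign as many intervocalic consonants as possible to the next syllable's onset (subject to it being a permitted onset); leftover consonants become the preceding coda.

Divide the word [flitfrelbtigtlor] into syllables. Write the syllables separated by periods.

flit.frelb.tig.tlor

The vowels are i, e, i, o — 4 nuclei, so 4 syllables.
σ1/σ2 boundary: /tfr/ — longest licit onset from the right is /fr/, leaving /t/ as coda.
σ2/σ3 boundary: /lbt/ splits as /lb/ + /t/ (/t/ is the longest suffix that is a licit onset).
σ3/σ4 boundary: /gtl/ splits as /g/ + /tl/ (/tl/ is the longest suffix that is a licit onset).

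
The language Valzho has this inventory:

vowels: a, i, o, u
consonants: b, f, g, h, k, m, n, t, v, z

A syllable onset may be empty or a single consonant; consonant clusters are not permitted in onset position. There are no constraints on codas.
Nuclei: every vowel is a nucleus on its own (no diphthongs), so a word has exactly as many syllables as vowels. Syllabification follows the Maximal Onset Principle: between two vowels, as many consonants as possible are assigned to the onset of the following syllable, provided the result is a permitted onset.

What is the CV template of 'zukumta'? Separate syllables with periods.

CV.CVC.CV

Nuclei (vowels): u, u, a → 3 syllables.
Between /u/ (V1) and /u/ (V2): just /k/ — single C goes to the following onset.
Between /u/ (V2) and /a/ (V3): /mt/ splits as /m/ + /t/ (/t/ is the longest suffix that is a licit onset).
Syllabification: zu.kum.ta.
Mapping each syllable to C/V: /zu/ → CV, /kum/ → CVC, /ta/ → CV.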